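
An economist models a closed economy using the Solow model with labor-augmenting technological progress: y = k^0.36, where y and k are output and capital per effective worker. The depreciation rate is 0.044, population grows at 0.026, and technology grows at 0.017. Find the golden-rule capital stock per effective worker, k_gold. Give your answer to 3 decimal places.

k_gold ≈ 9.199

n + g + δ = 0.026 + 0.017 + 0.044 = 0.087.
Golden rule sets MPK = n+g+δ: 0.36·k^(0.36−1) = 0.087, so k_gold = (0.36/0.087)^(1/0.64) ≈ 9.1986.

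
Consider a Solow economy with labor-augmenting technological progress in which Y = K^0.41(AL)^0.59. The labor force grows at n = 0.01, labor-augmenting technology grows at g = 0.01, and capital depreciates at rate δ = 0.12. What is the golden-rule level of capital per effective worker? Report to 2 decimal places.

The effective depreciation rate is n + g + δ = 0.01 + 0.01 + 0.12 = 0.14.
Maximizing c = f(k) − (n+g+δ)·k gives f'(k) = n+g+δ, i.e. 0.41·k^(0.41−1) = 0.14, so k_gold = (0.41/0.14)^(1/0.59) ≈ 6.1793.

k_gold ≈ 6.18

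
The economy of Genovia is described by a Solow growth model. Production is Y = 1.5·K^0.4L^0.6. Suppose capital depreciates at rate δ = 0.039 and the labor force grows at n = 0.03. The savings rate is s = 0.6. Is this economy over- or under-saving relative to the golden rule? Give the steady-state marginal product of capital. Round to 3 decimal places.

over-saving; MPK ≈ 0.046

n + δ = 0.03 + 0.039 = 0.069.
Steady-state k*: s·A·k^0.4 = 0.069·k gives k* = (0.6·1.5/0.069)^(1/0.6) ≈ 72.2752.
MPK = 0.4·1.5·72.2752^(-0.6) ≈ 0.0460.
MPK < n+δ = 0.069, so the economy is dynamically inefficient (over-saving).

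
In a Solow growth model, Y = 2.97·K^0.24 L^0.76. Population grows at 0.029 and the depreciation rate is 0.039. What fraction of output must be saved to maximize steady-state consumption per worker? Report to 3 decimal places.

s_gold = 0.240

Break-even investment rate: n + δ = 0.029 + 0.039 = 0.068.
At the golden rule MPK = n+δ, and in any Cobb-Douglas steady state s = (n+δ)·k/y = MPK·k/y = capital's share 0.24.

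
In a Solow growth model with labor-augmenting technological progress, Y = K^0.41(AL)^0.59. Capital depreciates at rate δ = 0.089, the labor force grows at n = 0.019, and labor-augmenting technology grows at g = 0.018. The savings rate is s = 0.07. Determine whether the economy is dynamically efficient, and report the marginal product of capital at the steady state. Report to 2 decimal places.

dynamically efficient; MPK ≈ 0.74

n + g + δ = 0.019 + 0.018 + 0.089 = 0.126.
Steady-state k*: s·k^0.41 = 0.126·k gives k* = (0.07/0.126)^(1/0.59) ≈ 0.3693.
MPK = 0.41·0.3693^(-0.59) ≈ 0.7380.
MPK > n+g+δ = 0.126, so the economy is dynamically efficient (under-saving).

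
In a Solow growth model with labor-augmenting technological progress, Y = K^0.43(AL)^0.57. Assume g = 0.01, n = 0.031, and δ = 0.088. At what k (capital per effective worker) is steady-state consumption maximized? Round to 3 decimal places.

k_gold ≈ 8.267

Break-even investment rate: n + g + δ = 0.031 + 0.01 + 0.088 = 0.129.
Maximizing c = f(k) − (n+g+δ)·k gives f'(k) = n+g+δ, i.e. 0.43·k^(0.43−1) = 0.129, so k_gold = (0.43/0.129)^(1/0.57) ≈ 8.2667.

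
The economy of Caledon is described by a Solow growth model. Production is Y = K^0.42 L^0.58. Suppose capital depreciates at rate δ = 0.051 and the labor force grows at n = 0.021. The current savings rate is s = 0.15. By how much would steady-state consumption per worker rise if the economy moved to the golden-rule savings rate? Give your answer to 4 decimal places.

Capital per worker breaks even when investment replaces (n + δ)·k; here n + δ = 0.072.
Current steady state (s = 0.15): k* = (0.15/0.072)^(1/0.58) ≈ 3.5447, y* = 3.5447^0.42 ≈ 1.7015, c* = (1−0.15)·1.7015 ≈ 1.4463.
Maximizing c = f(k) − (n+δ)·k gives f'(k) = n+δ, i.e. 0.42·k^(0.42−1) = 0.072, so k_gold = (0.42/0.072)^(1/0.58) ≈ 20.9193.
y_gold = 20.9193^0.42 ≈ 3.5862, c_gold = y_gold − 0.072·k_gold ≈ 2.0800.
Gain: Δc = 2.0800 − 1.4463 ≈ 0.6337.

Δc ≈ 0.6337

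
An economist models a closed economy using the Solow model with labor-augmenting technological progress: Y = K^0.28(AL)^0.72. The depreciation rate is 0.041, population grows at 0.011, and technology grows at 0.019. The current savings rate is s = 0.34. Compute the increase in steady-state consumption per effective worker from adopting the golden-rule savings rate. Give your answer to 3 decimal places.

Δc ≈ 0.014

The effective depreciation rate is n + g + δ = 0.011 + 0.019 + 0.041 = 0.071.
Current steady state (s = 0.34): k* = (0.34/0.071)^(1/0.72) ≈ 8.8054, y* = 8.8054^0.28 ≈ 1.8388, c* = (1−0.34)·1.8388 ≈ 1.2136.
At the golden rule the marginal product of capital equals n+g+δ: 0.28·k^(0.28−1) = 0.071. Solving, k_gold = (0.28/0.071)^(1/0.72) ≈ 6.7242.
y_gold = 6.7242^0.28 ≈ 1.7051, c_gold = y_gold − 0.071·k_gold ≈ 1.2276.
Gain: Δc = 1.2276 − 1.2136 ≈ 0.0140.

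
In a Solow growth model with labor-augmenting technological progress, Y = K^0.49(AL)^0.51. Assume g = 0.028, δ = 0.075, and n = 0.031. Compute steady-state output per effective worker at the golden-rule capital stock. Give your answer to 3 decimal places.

y_gold ≈ 3.475

Capital per effective worker breaks even when investment replaces (n + g + δ)·k; here n + g + δ = 0.134.
Maximizing c = f(k) − (n+g+δ)·k gives f'(k) = n+g+δ, i.e. 0.49·k^(0.49−1) = 0.134, so k_gold = (0.49/0.134)^(1/0.51) ≈ 12.7087.
Output: y_gold = k_gold^0.49 = 12.7087^0.49 ≈ 3.4754.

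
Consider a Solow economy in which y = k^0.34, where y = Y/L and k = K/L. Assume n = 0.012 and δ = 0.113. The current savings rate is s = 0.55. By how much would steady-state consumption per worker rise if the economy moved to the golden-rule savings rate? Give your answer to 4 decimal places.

Break-even investment rate: n + δ = 0.012 + 0.113 = 0.125.
Current steady state (s = 0.55): k* = (0.55/0.125)^(1/0.66) ≈ 9.4391, y* = 9.4391^0.34 ≈ 2.1452, c* = (1−0.55)·2.1452 ≈ 0.9654.
Golden rule sets MPK = n+δ: 0.34·k^(0.34−1) = 0.125, so k_gold = (0.34/0.125)^(1/0.66) ≈ 4.5545.
y_gold = 4.5545^0.34 ≈ 1.6744, c_gold = y_gold − 0.125·k_gold ≈ 1.1051.
Gain: Δc = 1.1051 − 0.9654 ≈ 0.1398.

Δc ≈ 0.1398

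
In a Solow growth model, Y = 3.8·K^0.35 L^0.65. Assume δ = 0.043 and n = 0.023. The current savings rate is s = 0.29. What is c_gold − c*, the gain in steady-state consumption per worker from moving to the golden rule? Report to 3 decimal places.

The effective depreciation rate is n + δ = 0.023 + 0.043 = 0.066.
Current steady state (s = 0.29): k* = (0.29·3.8/0.066)^(1/0.65) ≈ 76.0293, y* = 3.8·76.0293^0.35 ≈ 17.3032, c* = (1−0.29)·17.3032 ≈ 12.2853.
Maximizing c = f(k) − (n+δ)·k gives f'(k) = n+δ, i.e. 0.35·3.8·k^(0.35−1) = 0.066, so k_gold = (0.35·3.8/0.066)^(1/0.65) ≈ 101.5377.
y_gold = 3.8·101.5377^0.35 ≈ 19.1471, c_gold = y_gold − 0.066·k_gold ≈ 12.4456.
Gain: Δc = 12.4456 − 12.2853 ≈ 0.1603.

Δc ≈ 0.160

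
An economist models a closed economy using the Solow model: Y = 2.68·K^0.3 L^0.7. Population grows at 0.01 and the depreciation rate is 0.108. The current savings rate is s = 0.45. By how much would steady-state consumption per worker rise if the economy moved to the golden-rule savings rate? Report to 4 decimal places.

Δc ≈ 0.2783

The effective depreciation rate is n + δ = 0.01 + 0.108 = 0.118.
Current steady state (s = 0.45): k* = (0.45·2.68/0.118)^(1/0.7) ≈ 27.6754, y* = 2.68·27.6754^0.3 ≈ 7.2571, c* = (1−0.45)·7.2571 ≈ 3.9914.
Golden rule sets MPK = n+δ: 0.3·2.68·k^(0.3−1) = 0.118, so k_gold = (0.3·2.68/0.118)^(1/0.7) ≈ 15.5072.
y_gold = 2.68·15.5072^0.3 ≈ 6.0995, c_gold = y_gold − 0.118·k_gold ≈ 4.2697.
Gain: Δc = 4.2697 − 3.9914 ≈ 0.2783.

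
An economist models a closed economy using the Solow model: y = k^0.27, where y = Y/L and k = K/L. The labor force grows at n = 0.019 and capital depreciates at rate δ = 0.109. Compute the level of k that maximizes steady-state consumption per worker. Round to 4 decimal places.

k_gold ≈ 2.7800

n + δ = 0.019 + 0.109 = 0.128.
At the golden rule the marginal product of capital equals n+δ: 0.27·k^(0.27−1) = 0.128. Solving, k_gold = (0.27/0.128)^(1/0.73) ≈ 2.7800.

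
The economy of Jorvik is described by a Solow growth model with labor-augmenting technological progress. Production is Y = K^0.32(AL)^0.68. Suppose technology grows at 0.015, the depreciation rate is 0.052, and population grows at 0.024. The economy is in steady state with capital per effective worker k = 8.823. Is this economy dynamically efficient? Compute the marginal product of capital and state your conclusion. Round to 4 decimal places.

Capital per effective worker breaks even when investment replaces (n + g + δ)·k; here n + g + δ = 0.091.
MPK = 0.32·k^(0.32−1) = 0.32·8.823^(-0.68) ≈ 0.0728.
MPK < 0.091, so the economy is dynamically inefficient (over-saving).

dynamically inefficient; MPK ≈ 0.0728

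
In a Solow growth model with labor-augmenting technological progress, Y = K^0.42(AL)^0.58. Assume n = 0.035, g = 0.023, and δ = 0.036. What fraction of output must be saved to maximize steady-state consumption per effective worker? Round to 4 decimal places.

Capital per effective worker breaks even when investment replaces (n + g + δ)·k; here n + g + δ = 0.094.
At the golden rule MPK = n+g+δ, and in any Cobb-Douglas steady state s = (n+g+δ)·k/y = MPK·k/y = capital's share 0.42.

s_gold = 0.4200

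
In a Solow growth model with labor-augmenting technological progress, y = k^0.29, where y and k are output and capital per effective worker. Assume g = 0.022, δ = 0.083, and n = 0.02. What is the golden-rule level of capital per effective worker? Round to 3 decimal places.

Break-even investment rate: n + g + δ = 0.02 + 0.022 + 0.083 = 0.125.
Maximizing c = f(k) − (n+g+δ)·k gives f'(k) = n+g+δ, i.e. 0.29·k^(0.29−1) = 0.125, so k_gold = (0.29/0.125)^(1/0.71) ≈ 3.2717.

k_gold ≈ 3.272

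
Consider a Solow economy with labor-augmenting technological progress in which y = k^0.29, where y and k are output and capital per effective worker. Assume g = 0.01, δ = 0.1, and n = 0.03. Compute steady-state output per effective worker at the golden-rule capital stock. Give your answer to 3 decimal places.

The effective depreciation rate is n + g + δ = 0.03 + 0.01 + 0.1 = 0.14.
Maximizing c = f(k) − (n+g+δ)·k gives f'(k) = n+g+δ, i.e. 0.29·k^(0.29−1) = 0.14, so k_gold = (0.29/0.14)^(1/0.71) ≈ 2.7890.
Output: y_gold = k_gold^0.29 = 2.7890^0.29 ≈ 1.3464.

y_gold ≈ 1.346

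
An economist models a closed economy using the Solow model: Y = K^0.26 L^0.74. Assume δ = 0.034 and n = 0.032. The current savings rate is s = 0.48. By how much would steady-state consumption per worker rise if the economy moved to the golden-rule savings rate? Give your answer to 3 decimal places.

n + δ = 0.032 + 0.034 = 0.066.
Current steady state (s = 0.48): k* = (0.48/0.066)^(1/0.74) ≈ 14.6035, y* = 14.6035^0.26 ≈ 2.0080, c* = (1−0.48)·2.0080 ≈ 1.0441.
Maximizing c = f(k) − (n+δ)·k gives f'(k) = n+δ, i.e. 0.26·k^(0.26−1) = 0.066, so k_gold = (0.26/0.066)^(1/0.74) ≈ 6.3773.
y_gold = 6.3773^0.26 ≈ 1.6188, c_gold = y_gold − 0.066·k_gold ≈ 1.1979.
Gain: Δc = 1.1979 − 1.0441 ≈ 0.1538.

Δc ≈ 0.154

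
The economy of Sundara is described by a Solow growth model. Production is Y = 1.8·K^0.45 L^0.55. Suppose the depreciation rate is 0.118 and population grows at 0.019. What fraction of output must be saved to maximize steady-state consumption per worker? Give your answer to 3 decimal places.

s_gold = 0.450

n + δ = 0.019 + 0.118 = 0.137.
At the golden rule MPK = n+δ, and in any Cobb-Douglas steady state s = (n+δ)·k/y = MPK·k/y = capital's share 0.45.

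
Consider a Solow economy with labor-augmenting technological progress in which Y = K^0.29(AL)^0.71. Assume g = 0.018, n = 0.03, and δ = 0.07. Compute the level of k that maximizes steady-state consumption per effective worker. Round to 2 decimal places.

k_gold ≈ 3.55

The effective depreciation rate is n + g + δ = 0.03 + 0.018 + 0.07 = 0.118.
At the golden rule the marginal product of capital equals n+g+δ: 0.29·k^(0.29−1) = 0.118. Solving, k_gold = (0.29/0.118)^(1/0.71) ≈ 3.5483.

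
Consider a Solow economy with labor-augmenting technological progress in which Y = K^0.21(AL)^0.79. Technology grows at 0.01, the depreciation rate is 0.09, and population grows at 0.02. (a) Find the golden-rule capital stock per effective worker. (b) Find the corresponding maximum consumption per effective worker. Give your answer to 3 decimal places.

Capital per effective worker breaks even when investment replaces (n + g + δ)·k; here n + g + δ = 0.12.
At the golden rule the marginal product of capital equals n+g+δ: 0.21·k^(0.21−1) = 0.12. Solving, k_gold = (0.21/0.12)^(1/0.79) ≈ 2.0307.
y_gold = 2.0307^0.21 ≈ 1.1604; c_gold = y_gold − 0.12·k_gold ≈ 0.9167.

(a) k_gold ≈ 2.031; (b) c_gold ≈ 0.917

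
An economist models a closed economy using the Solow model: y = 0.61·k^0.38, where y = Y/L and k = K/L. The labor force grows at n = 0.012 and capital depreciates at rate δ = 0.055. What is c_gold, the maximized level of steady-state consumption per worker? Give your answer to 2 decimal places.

The effective depreciation rate is n + δ = 0.012 + 0.055 = 0.067.
Maximizing c = f(k) − (n+δ)·k gives f'(k) = n+δ, i.e. 0.38·0.61·k^(0.38−1) = 0.067, so k_gold = (0.38·0.61/0.067)^(1/0.62) ≈ 7.4032.
y_gold = 0.61·7.4032^0.38 ≈ 1.3053.
c_gold = y_gold − (n+δ)·k_gold = 1.3053 − 0.067·7.4032 ≈ 0.8093.

c_gold ≈ 0.81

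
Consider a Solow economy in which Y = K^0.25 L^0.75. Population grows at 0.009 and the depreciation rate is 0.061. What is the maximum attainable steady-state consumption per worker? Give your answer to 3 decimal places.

c_gold ≈ 1.146

Break-even investment rate: n + δ = 0.009 + 0.061 = 0.07.
Golden rule sets MPK = n+δ: 0.25·k^(0.25−1) = 0.07, so k_gold = (0.25/0.07)^(1/0.75) ≈ 5.4591.
y_gold = 5.4591^0.25 ≈ 1.5286.
c_gold = y_gold − (n+δ)·k_gold = 1.5286 − 0.07·5.4591 ≈ 1.1464.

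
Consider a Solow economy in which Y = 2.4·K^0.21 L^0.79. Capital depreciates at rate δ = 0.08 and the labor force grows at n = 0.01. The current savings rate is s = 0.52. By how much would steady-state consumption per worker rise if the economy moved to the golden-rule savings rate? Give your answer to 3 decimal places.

Δc ≈ 0.680

Break-even investment rate: n + δ = 0.01 + 0.08 = 0.09.
Current steady state (s = 0.52): k* = (0.52·2.4/0.09)^(1/0.79) ≈ 27.8955, y* = 2.4·27.8955^0.21 ≈ 4.8281, c* = (1−0.52)·4.8281 ≈ 2.3175.
Golden rule sets MPK = n+δ: 0.21·2.4·k^(0.21−1) = 0.09, so k_gold = (0.21·2.4/0.09)^(1/0.79) ≈ 8.8527.
y_gold = 2.4·8.8527^0.21 ≈ 3.7940, c_gold = y_gold − 0.09·k_gold ≈ 2.9973.
Gain: Δc = 2.9973 − 2.3175 ≈ 0.6798.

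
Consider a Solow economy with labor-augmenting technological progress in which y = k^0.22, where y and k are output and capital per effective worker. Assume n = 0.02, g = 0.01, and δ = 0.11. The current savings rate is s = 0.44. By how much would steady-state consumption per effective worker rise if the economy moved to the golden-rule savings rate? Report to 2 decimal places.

n + g + δ = 0.02 + 0.01 + 0.11 = 0.14.
Current steady state (s = 0.44): k* = (0.44/0.14)^(1/0.78) ≈ 4.3411, y* = 4.3411^0.22 ≈ 1.3812, c* = (1−0.44)·1.3812 ≈ 0.7735.
Setting f'(k) = n+g+δ gives 0.22·k^(0.22−1) = 0.14, hence k_gold = (0.22/0.14)^(1/0.78) ≈ 1.7851.
y_gold = 1.7851^0.22 ≈ 1.1360, c_gold = y_gold − 0.14·k_gold ≈ 0.8861.
Gain: Δc = 0.8861 − 0.7735 ≈ 0.1126.

Δc ≈ 0.11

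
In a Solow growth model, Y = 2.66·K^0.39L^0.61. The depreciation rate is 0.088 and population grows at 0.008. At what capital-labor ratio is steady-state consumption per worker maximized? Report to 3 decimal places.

k_gold ≈ 49.494

Capital per worker breaks even when investment replaces (n + δ)·k; here n + δ = 0.096.
At the golden rule the marginal product of capital equals n+δ: 0.39·2.66·k^(0.39−1) = 0.096. Solving, k_gold = (0.39·2.66/0.096)^(1/0.61) ≈ 49.4936.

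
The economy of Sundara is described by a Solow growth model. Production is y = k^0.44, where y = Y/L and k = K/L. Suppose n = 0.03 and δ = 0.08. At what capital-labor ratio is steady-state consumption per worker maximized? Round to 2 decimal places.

k_gold ≈ 11.89

Capital per worker breaks even when investment replaces (n + δ)·k; here n + δ = 0.11.
Golden rule sets MPK = n+δ: 0.44·k^(0.44−1) = 0.11, so k_gold = (0.44/0.11)^(1/0.56) ≈ 11.8880.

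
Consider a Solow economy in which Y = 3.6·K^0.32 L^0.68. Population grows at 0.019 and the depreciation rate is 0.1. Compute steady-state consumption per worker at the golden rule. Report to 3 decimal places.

The effective depreciation rate is n + δ = 0.019 + 0.1 = 0.119.
Setting f'(k) = n+δ gives 0.32·3.6·k^(0.32−1) = 0.119, hence k_gold = (0.32·3.6/0.119)^(1/0.68) ≈ 28.1748.
y_gold = 3.6·28.1748^0.32 ≈ 10.4775.
c_gold = y_gold − (n+δ)·k_gold = 10.4775 − 0.119·28.1748 ≈ 7.1247.

c_gold ≈ 7.125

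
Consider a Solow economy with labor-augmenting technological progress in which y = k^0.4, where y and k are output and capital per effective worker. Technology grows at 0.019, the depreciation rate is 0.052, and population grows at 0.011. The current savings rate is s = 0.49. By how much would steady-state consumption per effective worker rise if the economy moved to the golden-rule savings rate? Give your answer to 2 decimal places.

Capital per effective worker breaks even when investment replaces (n + g + δ)·k; here n + g + δ = 0.082.
Current steady state (s = 0.49): k* = (0.49/0.082)^(1/0.6) ≈ 19.6775, y* = 19.6775^0.4 ≈ 3.2930, c* = (1−0.49)·3.2930 ≈ 1.6794.
At the golden rule the marginal product of capital equals n+g+δ: 0.4·k^(0.4−1) = 0.082. Solving, k_gold = (0.4/0.082)^(1/0.6) ≈ 14.0306.
y_gold = 14.0306^0.4 ≈ 2.8763, c_gold = y_gold − 0.082·k_gold ≈ 1.7258.
Gain: Δc = 1.7258 − 1.6794 ≈ 0.0464.

Δc ≈ 0.05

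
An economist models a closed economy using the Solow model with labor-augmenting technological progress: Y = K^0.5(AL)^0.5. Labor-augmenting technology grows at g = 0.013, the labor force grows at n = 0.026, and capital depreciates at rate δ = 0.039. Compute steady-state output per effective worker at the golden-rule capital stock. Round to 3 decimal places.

n + g + δ = 0.026 + 0.013 + 0.039 = 0.078.
At the golden rule the marginal product of capital equals n+g+δ: 0.5·k^(0.5−1) = 0.078. Solving, k_gold = (0.5/0.078)^(1/0.5) ≈ 41.0914.
Output: y_gold = k_gold^0.5 = 41.0914^0.5 ≈ 6.4103.

y_gold ≈ 6.410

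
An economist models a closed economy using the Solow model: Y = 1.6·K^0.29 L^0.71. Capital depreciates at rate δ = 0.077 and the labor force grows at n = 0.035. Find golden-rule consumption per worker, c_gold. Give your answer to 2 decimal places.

n + δ = 0.035 + 0.077 = 0.112.
Maximizing c = f(k) − (n+δ)·k gives f'(k) = n+δ, i.e. 0.29·1.6·k^(0.29−1) = 0.112, so k_gold = (0.29·1.6/0.112)^(1/0.71) ≈ 7.4035.
y_gold = 1.6·7.4035^0.29 ≈ 2.8593.
c_gold = y_gold − (n+δ)·k_gold = 2.8593 − 0.112·7.4035 ≈ 2.0301.

c_gold ≈ 2.03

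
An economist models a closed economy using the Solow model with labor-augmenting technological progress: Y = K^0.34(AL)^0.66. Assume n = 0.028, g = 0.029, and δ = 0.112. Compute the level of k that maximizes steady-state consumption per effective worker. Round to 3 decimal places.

k_gold ≈ 2.884

The effective depreciation rate is n + g + δ = 0.028 + 0.029 + 0.112 = 0.169.
Golden rule sets MPK = n+g+δ: 0.34·k^(0.34−1) = 0.169, so k_gold = (0.34/0.169)^(1/0.66) ≈ 2.8840.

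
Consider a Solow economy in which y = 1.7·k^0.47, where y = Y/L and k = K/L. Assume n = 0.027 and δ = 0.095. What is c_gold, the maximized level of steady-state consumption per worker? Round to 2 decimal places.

Capital per worker breaks even when investment replaces (n + δ)·k; here n + δ = 0.122.
Setting f'(k) = n+δ gives 0.47·1.7·k^(0.47−1) = 0.122, hence k_gold = (0.47·1.7/0.122)^(1/0.53) ≈ 34.6717.
y_gold = 1.7·34.6717^0.47 ≈ 8.9999.
c_gold = y_gold − (n+δ)·k_gold = 8.9999 − 0.122·34.6717 ≈ 4.7699.

c_gold ≈ 4.77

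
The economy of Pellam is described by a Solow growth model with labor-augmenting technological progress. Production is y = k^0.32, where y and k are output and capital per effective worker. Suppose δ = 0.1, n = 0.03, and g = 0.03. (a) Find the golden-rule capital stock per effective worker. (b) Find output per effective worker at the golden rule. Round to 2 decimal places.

(a) k_gold ≈ 2.77; (b) y_gold ≈ 1.39

Break-even investment rate: n + g + δ = 0.03 + 0.03 + 0.1 = 0.16.
Maximizing c = f(k) − (n+g+δ)·k gives f'(k) = n+g+δ, i.e. 0.32·k^(0.32−1) = 0.16, so k_gold = (0.32/0.16)^(1/0.68) ≈ 2.7713.
y_gold = 2.7713^0.32 ≈ 1.3857.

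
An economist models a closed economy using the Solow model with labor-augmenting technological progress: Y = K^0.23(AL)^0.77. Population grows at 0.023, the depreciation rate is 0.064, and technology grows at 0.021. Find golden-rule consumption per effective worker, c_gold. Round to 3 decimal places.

c_gold ≈ 0.965

n + g + δ = 0.023 + 0.021 + 0.064 = 0.108.
At the golden rule the marginal product of capital equals n+g+δ: 0.23·k^(0.23−1) = 0.108. Solving, k_gold = (0.23/0.108)^(1/0.77) ≈ 2.6691.
y_gold = 2.6691^0.23 ≈ 1.2533.
c_gold = y_gold − (n+g+δ)·k_gold = 1.2533 − 0.108·2.6691 ≈ 0.9651.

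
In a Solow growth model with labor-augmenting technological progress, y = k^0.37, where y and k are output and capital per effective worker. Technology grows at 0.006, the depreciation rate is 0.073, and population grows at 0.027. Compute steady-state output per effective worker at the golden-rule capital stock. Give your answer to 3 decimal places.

y_gold ≈ 2.084

Capital per effective worker breaks even when investment replaces (n + g + δ)·k; here n + g + δ = 0.106.
Maximizing c = f(k) − (n+g+δ)·k gives f'(k) = n+g+δ, i.e. 0.37·k^(0.37−1) = 0.106, so k_gold = (0.37/0.106)^(1/0.63) ≈ 7.2734.
Output: y_gold = k_gold^0.37 = 7.2734^0.37 ≈ 2.0837.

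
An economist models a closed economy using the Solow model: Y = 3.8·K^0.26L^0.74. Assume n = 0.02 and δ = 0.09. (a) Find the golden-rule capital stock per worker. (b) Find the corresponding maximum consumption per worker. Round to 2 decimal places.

Capital per worker breaks even when investment replaces (n + δ)·k; here n + δ = 0.11.
Setting f'(k) = n+δ gives 0.26·3.8·k^(0.26−1) = 0.11, hence k_gold = (0.26·3.8/0.11)^(1/0.74) ≈ 19.4236.
y_gold = 3.8·19.4236^0.26 ≈ 8.2177; c_gold = y_gold − 0.11·k_gold ≈ 6.0811.

(a) k_gold ≈ 19.42; (b) c_gold ≈ 6.08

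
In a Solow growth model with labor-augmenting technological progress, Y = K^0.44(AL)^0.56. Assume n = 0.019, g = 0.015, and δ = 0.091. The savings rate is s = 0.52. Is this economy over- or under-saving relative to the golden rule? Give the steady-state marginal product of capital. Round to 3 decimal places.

over-saving; MPK ≈ 0.106

n + g + δ = 0.019 + 0.015 + 0.091 = 0.125.
Steady-state k*: s·k^0.44 = 0.125·k gives k* = (0.52/0.125)^(1/0.56) ≈ 12.7504.
MPK = 0.44·12.7504^(-0.56) ≈ 0.1058.
MPK < n+g+δ = 0.125, so the economy is dynamically inefficient (over-saving).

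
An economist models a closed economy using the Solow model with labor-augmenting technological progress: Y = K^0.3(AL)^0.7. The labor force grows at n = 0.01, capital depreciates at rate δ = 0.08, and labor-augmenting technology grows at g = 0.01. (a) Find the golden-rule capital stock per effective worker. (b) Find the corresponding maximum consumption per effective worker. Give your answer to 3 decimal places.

(a) k_gold ≈ 4.804; (b) c_gold ≈ 1.121

n + g + δ = 0.01 + 0.01 + 0.08 = 0.1.
Setting f'(k) = n+g+δ gives 0.3·k^(0.3−1) = 0.1, hence k_gold = (0.3/0.1)^(1/0.7) ≈ 4.8040.
y_gold = 4.8040^0.3 ≈ 1.6013; c_gold = y_gold − 0.1·k_gold ≈ 1.1209.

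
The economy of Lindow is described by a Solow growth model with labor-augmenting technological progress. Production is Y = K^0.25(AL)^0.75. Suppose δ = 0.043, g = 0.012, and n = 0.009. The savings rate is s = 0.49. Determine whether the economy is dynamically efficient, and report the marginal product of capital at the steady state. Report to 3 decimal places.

dynamically inefficient; MPK ≈ 0.033

The effective depreciation rate is n + g + δ = 0.009 + 0.012 + 0.043 = 0.064.
Steady-state k*: s·k^0.25 = 0.064·k gives k* = (0.49/0.064)^(1/0.75) ≈ 15.0900.
MPK = 0.25·15.0900^(-0.75) ≈ 0.0327.
MPK < n+g+δ = 0.064, so the economy is dynamically inefficient (over-saving).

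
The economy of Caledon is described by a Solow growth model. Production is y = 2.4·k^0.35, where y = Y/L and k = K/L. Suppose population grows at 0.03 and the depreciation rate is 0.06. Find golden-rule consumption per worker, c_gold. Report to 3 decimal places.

Capital per worker breaks even when investment replaces (n + δ)·k; here n + δ = 0.09.
At the golden rule the marginal product of capital equals n+δ: 0.35·2.4·k^(0.35−1) = 0.09. Solving, k_gold = (0.35·2.4/0.09)^(1/0.65) ≈ 31.0716.
y_gold = 2.4·31.0716^0.35 ≈ 7.9899.
c_gold = y_gold − (n+δ)·k_gold = 7.9899 − 0.09·31.0716 ≈ 5.1934.

c_gold ≈ 5.193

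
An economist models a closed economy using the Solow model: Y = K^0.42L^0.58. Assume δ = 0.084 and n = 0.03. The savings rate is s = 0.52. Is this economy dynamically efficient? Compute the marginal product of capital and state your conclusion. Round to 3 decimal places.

Capital per worker breaks even when investment replaces (n + δ)·k; here n + δ = 0.114.
Steady-state k*: s·k^0.42 = 0.114·k gives k* = (0.52/0.114)^(1/0.58) ≈ 13.6892.
MPK = 0.42·13.6892^(-0.58) ≈ 0.0921.
MPK < n+δ = 0.114, so the economy is dynamically inefficient (over-saving).

dynamically inefficient; MPK ≈ 0.092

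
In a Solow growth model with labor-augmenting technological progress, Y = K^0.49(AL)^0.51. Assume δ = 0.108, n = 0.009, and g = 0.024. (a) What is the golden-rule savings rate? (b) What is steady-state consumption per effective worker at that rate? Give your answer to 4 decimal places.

(a) s_gold = 0.4900; (b) c_gold ≈ 1.6878

The effective depreciation rate is n + g + δ = 0.009 + 0.024 + 0.108 = 0.141.
For Cobb-Douglas, s_gold equals capital's share: s_gold = 0.49.
Maximizing c = f(k) − (n+g+δ)·k gives f'(k) = n+g+δ, i.e. 0.49·k^(0.49−1) = 0.141, so k_gold = (0.49/0.141)^(1/0.51) ≈ 11.5011.
y_gold = 11.5011^0.49 ≈ 3.3095; c_gold = (1−0.49)·y_gold ≈ 1.6878.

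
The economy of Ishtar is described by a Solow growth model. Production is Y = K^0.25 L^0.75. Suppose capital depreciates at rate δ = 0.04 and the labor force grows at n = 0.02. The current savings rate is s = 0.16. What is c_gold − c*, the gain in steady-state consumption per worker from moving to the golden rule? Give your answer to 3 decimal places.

Δc ≈ 0.042

n + δ = 0.02 + 0.04 = 0.06.
Current steady state (s = 0.16): k* = (0.16/0.06)^(1/0.75) ≈ 3.6979, y* = 3.6979^0.25 ≈ 1.3867, c* = (1−0.16)·1.3867 ≈ 1.1648.
Maximizing c = f(k) − (n+δ)·k gives f'(k) = n+δ, i.e. 0.25·k^(0.25−1) = 0.06, so k_gold = (0.25/0.06)^(1/0.75) ≈ 6.7048.
y_gold = 6.7048^0.25 ≈ 1.6091, c_gold = y_gold − 0.06·k_gold ≈ 1.2069.
Gain: Δc = 1.2069 − 1.1648 ≈ 0.0420.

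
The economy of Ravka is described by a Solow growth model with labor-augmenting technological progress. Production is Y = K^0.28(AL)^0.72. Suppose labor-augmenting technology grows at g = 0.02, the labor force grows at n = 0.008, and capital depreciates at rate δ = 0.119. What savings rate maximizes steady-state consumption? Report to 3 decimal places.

s_gold = 0.280

n + g + δ = 0.008 + 0.02 + 0.119 = 0.147.
At the golden rule MPK = n+g+δ, and in any Cobb-Douglas steady state s = (n+g+δ)·k/y = MPK·k/y = capital's share 0.28.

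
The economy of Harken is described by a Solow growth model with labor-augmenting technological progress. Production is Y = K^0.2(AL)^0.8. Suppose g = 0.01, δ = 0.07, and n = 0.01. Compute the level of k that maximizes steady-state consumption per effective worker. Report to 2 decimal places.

k_gold ≈ 2.71

Capital per effective worker breaks even when investment replaces (n + g + δ)·k; here n + g + δ = 0.09.
Golden rule sets MPK = n+g+δ: 0.2·k^(0.2−1) = 0.09, so k_gold = (0.2/0.09)^(1/0.8) ≈ 2.7132.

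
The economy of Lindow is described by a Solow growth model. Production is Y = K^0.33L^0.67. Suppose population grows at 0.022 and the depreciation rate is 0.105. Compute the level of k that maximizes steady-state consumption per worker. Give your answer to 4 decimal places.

The effective depreciation rate is n + δ = 0.022 + 0.105 = 0.127.
Setting f'(k) = n+δ gives 0.33·k^(0.33−1) = 0.127, hence k_gold = (0.33/0.127)^(1/0.67) ≈ 4.1588.

k_gold ≈ 4.1588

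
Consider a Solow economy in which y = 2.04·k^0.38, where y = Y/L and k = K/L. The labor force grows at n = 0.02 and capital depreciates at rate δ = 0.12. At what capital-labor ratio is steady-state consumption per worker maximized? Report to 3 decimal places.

The effective depreciation rate is n + δ = 0.02 + 0.12 = 0.14.
At the golden rule the marginal product of capital equals n+δ: 0.38·2.04·k^(0.38−1) = 0.14. Solving, k_gold = (0.38·2.04/0.14)^(1/0.62) ≈ 15.8069.

k_gold ≈ 15.807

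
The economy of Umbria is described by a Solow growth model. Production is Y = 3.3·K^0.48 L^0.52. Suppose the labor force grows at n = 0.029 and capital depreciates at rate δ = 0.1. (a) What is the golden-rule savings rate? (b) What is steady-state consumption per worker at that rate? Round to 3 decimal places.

(a) s_gold = 0.480; (b) c_gold ≈ 17.374

n + δ = 0.029 + 0.1 = 0.129.
For Cobb-Douglas, s_gold equals capital's share: s_gold = 0.48.
Setting f'(k) = n+δ gives 0.48·3.3·k^(0.48−1) = 0.129, hence k_gold = (0.48·3.3/0.129)^(1/0.52) ≈ 124.3223.
y_gold = 3.3·124.3223^0.48 ≈ 33.4116; c_gold = (1−0.48)·y_gold ≈ 17.3740.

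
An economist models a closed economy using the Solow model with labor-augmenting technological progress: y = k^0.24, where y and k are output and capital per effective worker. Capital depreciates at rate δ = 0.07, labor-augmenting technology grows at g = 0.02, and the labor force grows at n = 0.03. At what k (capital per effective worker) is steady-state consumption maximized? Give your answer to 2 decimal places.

k_gold ≈ 2.49

Capital per effective worker breaks even when investment replaces (n + g + δ)·k; here n + g + δ = 0.12.
At the golden rule the marginal product of capital equals n+g+δ: 0.24·k^(0.24−1) = 0.12. Solving, k_gold = (0.24/0.12)^(1/0.76) ≈ 2.4894.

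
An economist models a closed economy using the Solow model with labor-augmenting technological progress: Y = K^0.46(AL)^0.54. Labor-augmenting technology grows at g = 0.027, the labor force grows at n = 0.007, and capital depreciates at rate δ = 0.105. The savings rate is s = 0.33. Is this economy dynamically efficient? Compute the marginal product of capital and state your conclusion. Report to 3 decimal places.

The effective depreciation rate is n + g + δ = 0.007 + 0.027 + 0.105 = 0.139.
Steady-state k*: s·k^0.46 = 0.139·k gives k* = (0.33/0.139)^(1/0.54) ≈ 4.9587.
MPK = 0.46·4.9587^(-0.54) ≈ 0.1938.
MPK > n+g+δ = 0.139, so the economy is dynamically efficient (under-saving).

dynamically efficient; MPK ≈ 0.194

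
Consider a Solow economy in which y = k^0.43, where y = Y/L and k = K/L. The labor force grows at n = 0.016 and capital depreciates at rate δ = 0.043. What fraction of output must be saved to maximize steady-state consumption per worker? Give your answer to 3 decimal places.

s_gold = 0.430

Break-even investment rate: n + δ = 0.016 + 0.043 = 0.059.
At the golden rule MPK = n+δ, and in any Cobb-Douglas steady state s = (n+δ)·k/y = MPK·k/y = capital's share 0.43.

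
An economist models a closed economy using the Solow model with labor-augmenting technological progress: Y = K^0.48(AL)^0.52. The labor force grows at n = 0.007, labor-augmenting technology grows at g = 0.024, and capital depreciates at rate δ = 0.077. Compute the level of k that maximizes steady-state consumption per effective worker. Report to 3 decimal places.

The effective depreciation rate is n + g + δ = 0.007 + 0.024 + 0.077 = 0.108.
Maximizing c = f(k) − (n+g+δ)·k gives f'(k) = n+g+δ, i.e. 0.48·k^(0.48−1) = 0.108, so k_gold = (0.48/0.108)^(1/0.52) ≈ 17.6118.

k_gold ≈ 17.612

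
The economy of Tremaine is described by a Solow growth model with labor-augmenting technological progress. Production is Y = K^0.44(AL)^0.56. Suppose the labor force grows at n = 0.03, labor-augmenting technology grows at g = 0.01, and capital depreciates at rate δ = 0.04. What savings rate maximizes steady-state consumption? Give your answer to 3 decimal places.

Break-even investment rate: n + g + δ = 0.03 + 0.01 + 0.04 = 0.08.
At the golden rule MPK = n+g+δ, and in any Cobb-Douglas steady state s = (n+g+δ)·k/y = MPK·k/y = capital's share 0.44.

s_gold = 0.440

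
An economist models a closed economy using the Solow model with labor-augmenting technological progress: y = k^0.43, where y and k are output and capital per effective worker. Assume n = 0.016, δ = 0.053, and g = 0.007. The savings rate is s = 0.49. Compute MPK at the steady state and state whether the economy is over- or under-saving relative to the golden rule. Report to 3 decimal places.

Break-even investment rate: n + g + δ = 0.016 + 0.007 + 0.053 = 0.076.
Steady-state k*: s·k^0.43 = 0.076·k gives k* = (0.49/0.076)^(1/0.57) ≈ 26.3008.
MPK = 0.43·26.3008^(-0.57) ≈ 0.0667.
MPK < n+g+δ = 0.076, so the economy is dynamically inefficient (over-saving).

over-saving; MPK ≈ 0.067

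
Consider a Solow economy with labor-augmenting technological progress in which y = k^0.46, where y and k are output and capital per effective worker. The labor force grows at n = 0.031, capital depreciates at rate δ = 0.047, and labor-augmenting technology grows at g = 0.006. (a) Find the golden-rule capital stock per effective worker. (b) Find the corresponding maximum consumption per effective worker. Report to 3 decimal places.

(a) k_gold ≈ 23.311; (b) c_gold ≈ 2.299

n + g + δ = 0.031 + 0.006 + 0.047 = 0.084.
Maximizing c = f(k) − (n+g+δ)·k gives f'(k) = n+g+δ, i.e. 0.46·k^(0.46−1) = 0.084, so k_gold = (0.46/0.084)^(1/0.54) ≈ 23.3106.
y_gold = 23.3106^0.46 ≈ 4.2567; c_gold = y_gold − 0.084·k_gold ≈ 2.2986.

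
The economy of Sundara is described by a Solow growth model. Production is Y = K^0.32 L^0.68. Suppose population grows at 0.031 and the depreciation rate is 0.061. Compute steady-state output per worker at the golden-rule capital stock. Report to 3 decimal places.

n + δ = 0.031 + 0.061 = 0.092.
Maximizing c = f(k) − (n+δ)·k gives f'(k) = n+δ, i.e. 0.32·k^(0.32−1) = 0.092, so k_gold = (0.32/0.092)^(1/0.68) ≈ 6.2535.
Output: y_gold = k_gold^0.32 = 6.2535^0.32 ≈ 1.7979.

y_gold ≈ 1.798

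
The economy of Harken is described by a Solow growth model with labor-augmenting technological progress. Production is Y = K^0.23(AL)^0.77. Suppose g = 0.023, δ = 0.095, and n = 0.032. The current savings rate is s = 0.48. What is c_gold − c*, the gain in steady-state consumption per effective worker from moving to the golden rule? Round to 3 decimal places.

Capital per effective worker breaks even when investment replaces (n + g + δ)·k; here n + g + δ = 0.15.
Current steady state (s = 0.48): k* = (0.48/0.15)^(1/0.77) ≈ 4.5294, y* = 4.5294^0.23 ≈ 1.4154, c* = (1−0.48)·1.4154 ≈ 0.7360.
Golden rule sets MPK = n+g+δ: 0.23·k^(0.23−1) = 0.15, so k_gold = (0.23/0.15)^(1/0.77) ≈ 1.7422.
y_gold = 1.7422^0.23 ≈ 1.1362, c_gold = y_gold − 0.15·k_gold ≈ 0.8749.
Gain: Δc = 0.8749 − 0.7360 ≈ 0.1388.

Δc ≈ 0.139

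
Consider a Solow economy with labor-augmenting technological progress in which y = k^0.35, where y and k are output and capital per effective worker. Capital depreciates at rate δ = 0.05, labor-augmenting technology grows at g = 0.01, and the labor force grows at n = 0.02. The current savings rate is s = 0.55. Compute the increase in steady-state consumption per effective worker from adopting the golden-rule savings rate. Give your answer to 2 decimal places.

Δc ≈ 0.17

n + g + δ = 0.02 + 0.01 + 0.05 = 0.08.
Current steady state (s = 0.55): k* = (0.55/0.08)^(1/0.65) ≈ 19.4139, y* = 19.4139^0.35 ≈ 2.8238, c* = (1−0.55)·2.8238 ≈ 1.2707.
Setting f'(k) = n+g+δ gives 0.35·k^(0.35−1) = 0.08, hence k_gold = (0.35/0.08)^(1/0.65) ≈ 9.6855.
y_gold = 9.6855^0.35 ≈ 2.2138, c_gold = y_gold − 0.08·k_gold ≈ 1.4390.
Gain: Δc = 1.4390 − 1.2707 ≈ 0.1683.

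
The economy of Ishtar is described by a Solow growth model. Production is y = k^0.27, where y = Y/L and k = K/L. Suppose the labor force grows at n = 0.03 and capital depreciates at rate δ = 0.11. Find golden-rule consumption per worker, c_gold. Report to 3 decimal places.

Break-even investment rate: n + δ = 0.03 + 0.11 = 0.14.
Maximizing c = f(k) − (n+δ)·k gives f'(k) = n+δ, i.e. 0.27·k^(0.27−1) = 0.14, so k_gold = (0.27/0.14)^(1/0.73) ≈ 2.4589.
y_gold = 2.4589^0.27 ≈ 1.2750.
c_gold = y_gold − (n+δ)·k_gold = 1.2750 − 0.14·2.4589 ≈ 0.9307.

c_gold ≈ 0.931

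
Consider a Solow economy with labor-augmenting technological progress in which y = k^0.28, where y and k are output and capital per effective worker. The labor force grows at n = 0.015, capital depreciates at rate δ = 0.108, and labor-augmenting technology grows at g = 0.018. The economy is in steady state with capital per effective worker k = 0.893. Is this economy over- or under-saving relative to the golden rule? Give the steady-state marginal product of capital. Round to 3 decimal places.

under-saving; MPK ≈ 0.304

n + g + δ = 0.015 + 0.018 + 0.108 = 0.141.
MPK = 0.28·k^(0.28−1) = 0.28·0.893^(-0.72) ≈ 0.3038.
MPK > 0.141, so the economy is dynamically efficient (under-saving).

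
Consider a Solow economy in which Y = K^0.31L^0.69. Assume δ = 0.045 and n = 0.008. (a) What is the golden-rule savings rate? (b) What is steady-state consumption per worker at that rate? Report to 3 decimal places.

Break-even investment rate: n + δ = 0.008 + 0.045 = 0.053.
For Cobb-Douglas, s_gold equals capital's share: s_gold = 0.31.
Golden rule sets MPK = n+δ: 0.31·k^(0.31−1) = 0.053, so k_gold = (0.31/0.053)^(1/0.69) ≈ 12.9336.
y_gold = 12.9336^0.31 ≈ 2.2112; c_gold = (1−0.31)·y_gold ≈ 1.5257.

(a) s_gold = 0.310; (b) c_gold ≈ 1.526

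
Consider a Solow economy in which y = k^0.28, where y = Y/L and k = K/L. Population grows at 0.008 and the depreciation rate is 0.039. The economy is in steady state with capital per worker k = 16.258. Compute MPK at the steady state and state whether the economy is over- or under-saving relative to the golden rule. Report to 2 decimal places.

over-saving; MPK ≈ 0.04

Capital per worker breaks even when investment replaces (n + δ)·k; here n + δ = 0.047.
MPK = 0.28·k^(0.28−1) = 0.28·16.258^(-0.72) ≈ 0.0376.
MPK < 0.047, so the economy is dynamically inefficient (over-saving).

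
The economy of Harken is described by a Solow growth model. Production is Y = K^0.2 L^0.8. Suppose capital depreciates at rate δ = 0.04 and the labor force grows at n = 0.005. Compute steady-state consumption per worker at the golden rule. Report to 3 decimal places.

c_gold ≈ 1.162

n + δ = 0.005 + 0.04 = 0.045.
Golden rule sets MPK = n+δ: 0.2·k^(0.2−1) = 0.045, so k_gold = (0.2/0.045)^(1/0.8) ≈ 6.4532.
y_gold = 6.4532^0.2 ≈ 1.4520.
c_gold = y_gold − (n+δ)·k_gold = 1.4520 − 0.045·6.4532 ≈ 1.1616.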